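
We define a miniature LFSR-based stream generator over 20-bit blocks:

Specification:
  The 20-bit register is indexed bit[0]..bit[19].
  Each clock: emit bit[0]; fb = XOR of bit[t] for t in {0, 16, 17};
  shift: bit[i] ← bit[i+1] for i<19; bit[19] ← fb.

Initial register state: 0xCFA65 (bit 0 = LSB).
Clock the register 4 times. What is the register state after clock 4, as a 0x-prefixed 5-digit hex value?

reg_0 = 0xCFA65
clock 1: out=1, reg = 0xE7D32
clock 2: out=0, reg = 0xF3E99
clock 3: out=1, reg = 0xF9F4C
clock 4: out=0, reg = 0x7CFA6

0x7CFA6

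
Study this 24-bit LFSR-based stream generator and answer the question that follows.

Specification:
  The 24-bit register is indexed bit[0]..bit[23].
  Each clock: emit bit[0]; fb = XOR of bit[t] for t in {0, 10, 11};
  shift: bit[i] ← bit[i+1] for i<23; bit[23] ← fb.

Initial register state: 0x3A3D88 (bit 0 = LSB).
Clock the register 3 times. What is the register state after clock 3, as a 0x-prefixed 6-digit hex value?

0x0747B1

reg_0 = 0x3A3D88
clock 1: out=0, reg = 0x1D1EC4
clock 2: out=0, reg = 0x0E8F62
clock 3: out=0, reg = 0x0747B1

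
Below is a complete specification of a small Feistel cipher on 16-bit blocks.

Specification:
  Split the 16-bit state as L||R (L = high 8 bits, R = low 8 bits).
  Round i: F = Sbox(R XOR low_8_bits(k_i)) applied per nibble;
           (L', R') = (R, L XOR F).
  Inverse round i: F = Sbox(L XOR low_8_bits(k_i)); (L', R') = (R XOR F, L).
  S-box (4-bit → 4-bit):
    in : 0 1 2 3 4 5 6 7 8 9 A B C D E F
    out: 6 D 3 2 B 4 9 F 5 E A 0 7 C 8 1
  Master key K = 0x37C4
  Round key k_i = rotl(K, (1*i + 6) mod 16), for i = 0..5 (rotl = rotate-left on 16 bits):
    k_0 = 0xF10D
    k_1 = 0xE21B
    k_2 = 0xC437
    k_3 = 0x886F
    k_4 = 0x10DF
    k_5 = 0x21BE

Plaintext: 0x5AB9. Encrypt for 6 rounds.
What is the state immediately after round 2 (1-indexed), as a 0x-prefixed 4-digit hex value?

s_0 = plaintext = 0x5AB9
s_1 = Round(s_0, k_0) = 0xB951
s_2 = Round(s_1, k_1) = 0x5103
s_3 = Round(s_2, k_2) = 0x037A
s_4 = Round(s_3, k_3) = 0x7AD7
s_5 = Round(s_4, k_4) = 0xD71F
s_6 = Round(s_5, k_5) = 0x1F7A

0x5103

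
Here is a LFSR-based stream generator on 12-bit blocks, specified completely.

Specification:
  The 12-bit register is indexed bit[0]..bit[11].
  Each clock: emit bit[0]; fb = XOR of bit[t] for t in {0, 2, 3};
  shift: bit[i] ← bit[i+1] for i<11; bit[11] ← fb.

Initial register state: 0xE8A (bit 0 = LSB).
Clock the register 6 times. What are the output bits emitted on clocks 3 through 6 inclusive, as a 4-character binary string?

0100

reg_0 = 0xE8A
clock 1: out=0, reg = 0xF45
clock 2: out=1, reg = 0x7A2
clock 3: out=0, reg = 0x3D1
clock 4: out=1, reg = 0x9E8
clock 5: out=0, reg = 0xCF4
clock 6: out=0, reg = 0xE7A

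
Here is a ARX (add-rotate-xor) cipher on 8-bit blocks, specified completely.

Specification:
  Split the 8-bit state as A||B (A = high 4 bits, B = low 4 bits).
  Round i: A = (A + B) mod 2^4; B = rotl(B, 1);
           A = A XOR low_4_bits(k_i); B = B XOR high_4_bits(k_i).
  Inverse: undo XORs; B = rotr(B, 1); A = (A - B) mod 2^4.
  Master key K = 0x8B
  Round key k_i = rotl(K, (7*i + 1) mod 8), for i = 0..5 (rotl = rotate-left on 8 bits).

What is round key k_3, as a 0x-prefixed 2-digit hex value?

0xE2

K = 0x8B
k_0 = rotl(K, (7*0+1) mod 8) = rotl(K, 1) = 0x17
k_1 = rotl(K, (7*1+1) mod 8) = rotl(K, 0) = 0x8B
k_2 = rotl(K, (7*2+1) mod 8) = rotl(K, 7) = 0xC5
k_3 = rotl(K, (7*3+1) mod 8) = rotl(K, 6) = 0xE2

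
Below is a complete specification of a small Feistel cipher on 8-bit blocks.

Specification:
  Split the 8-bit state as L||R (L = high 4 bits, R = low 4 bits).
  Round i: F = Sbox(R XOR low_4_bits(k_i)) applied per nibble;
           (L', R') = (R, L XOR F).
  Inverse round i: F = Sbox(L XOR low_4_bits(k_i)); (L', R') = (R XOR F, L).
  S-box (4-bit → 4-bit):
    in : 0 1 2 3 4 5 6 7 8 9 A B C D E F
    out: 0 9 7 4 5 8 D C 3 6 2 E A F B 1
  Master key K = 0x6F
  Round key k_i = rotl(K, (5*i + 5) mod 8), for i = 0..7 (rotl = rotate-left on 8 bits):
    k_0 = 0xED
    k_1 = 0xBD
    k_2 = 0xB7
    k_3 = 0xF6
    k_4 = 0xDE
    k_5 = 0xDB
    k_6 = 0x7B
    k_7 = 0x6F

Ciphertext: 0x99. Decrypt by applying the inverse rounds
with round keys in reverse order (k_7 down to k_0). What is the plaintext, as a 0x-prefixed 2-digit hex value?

s_0 = ciphertext = 0x99
s_1 = InvRound(s_0, k_7) = 0x49
s_2 = InvRound(s_1, k_6) = 0x84
s_3 = InvRound(s_2, k_5) = 0x08
s_4 = InvRound(s_3, k_4) = 0x30
s_5 = InvRound(s_4, k_3) = 0x83
s_6 = InvRound(s_5, k_2) = 0x28
s_7 = InvRound(s_6, k_1) = 0x92
s_8 = InvRound(s_7, k_0) = 0x79

0x79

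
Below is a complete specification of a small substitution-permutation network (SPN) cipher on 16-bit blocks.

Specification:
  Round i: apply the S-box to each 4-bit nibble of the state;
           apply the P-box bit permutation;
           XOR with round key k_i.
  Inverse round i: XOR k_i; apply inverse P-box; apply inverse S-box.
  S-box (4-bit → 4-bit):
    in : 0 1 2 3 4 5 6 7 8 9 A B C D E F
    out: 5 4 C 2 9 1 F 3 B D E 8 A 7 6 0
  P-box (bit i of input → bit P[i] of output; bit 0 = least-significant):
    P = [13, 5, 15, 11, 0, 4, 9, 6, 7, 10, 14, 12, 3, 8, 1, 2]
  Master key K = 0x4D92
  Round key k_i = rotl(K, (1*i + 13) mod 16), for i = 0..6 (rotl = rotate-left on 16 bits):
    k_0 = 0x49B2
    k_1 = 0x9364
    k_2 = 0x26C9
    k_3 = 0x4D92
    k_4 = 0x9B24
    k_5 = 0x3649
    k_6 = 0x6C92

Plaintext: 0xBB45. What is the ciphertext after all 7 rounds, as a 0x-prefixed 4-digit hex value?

0xF399

s_0 = plaintext = 0xBB45
s_1 = Round(s_0, k_0) = 0x79F7
s_2 = Round(s_1, k_1) = 0xE2CC
s_3 = Round(s_2, k_2) = 0x7FBB
s_4 = Round(s_3, k_3) = 0x44DA
s_5 = Round(s_4, k_4) = 0x0199
s_6 = Round(s_5, k_5) = 0xDC02
s_7 = Round(s_6, k_6) = 0xF399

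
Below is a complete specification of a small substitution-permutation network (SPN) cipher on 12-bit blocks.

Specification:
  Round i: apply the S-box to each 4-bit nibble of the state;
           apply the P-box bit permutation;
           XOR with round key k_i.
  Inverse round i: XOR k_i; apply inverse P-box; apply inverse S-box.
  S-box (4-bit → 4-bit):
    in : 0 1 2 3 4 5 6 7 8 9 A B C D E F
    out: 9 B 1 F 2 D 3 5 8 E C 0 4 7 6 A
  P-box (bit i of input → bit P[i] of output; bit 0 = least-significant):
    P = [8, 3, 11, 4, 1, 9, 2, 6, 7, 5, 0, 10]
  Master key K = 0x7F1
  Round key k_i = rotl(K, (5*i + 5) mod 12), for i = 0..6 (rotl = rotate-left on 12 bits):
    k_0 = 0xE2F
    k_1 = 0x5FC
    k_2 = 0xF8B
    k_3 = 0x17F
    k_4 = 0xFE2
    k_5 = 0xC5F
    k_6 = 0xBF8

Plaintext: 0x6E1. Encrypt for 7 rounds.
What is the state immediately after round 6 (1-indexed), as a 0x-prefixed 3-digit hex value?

0xCCC

s_0 = plaintext = 0x6E1
s_1 = Round(s_0, k_0) = 0xD93
s_2 = Round(s_1, k_1) = 0xE01
s_3 = Round(s_2, k_2) = 0xEF0
s_4 = Round(s_3, k_3) = 0x20E
s_5 = Round(s_4, k_4) = 0x728
s_6 = Round(s_5, k_5) = 0xCCC
s_7 = Round(s_6, k_6) = 0x3FD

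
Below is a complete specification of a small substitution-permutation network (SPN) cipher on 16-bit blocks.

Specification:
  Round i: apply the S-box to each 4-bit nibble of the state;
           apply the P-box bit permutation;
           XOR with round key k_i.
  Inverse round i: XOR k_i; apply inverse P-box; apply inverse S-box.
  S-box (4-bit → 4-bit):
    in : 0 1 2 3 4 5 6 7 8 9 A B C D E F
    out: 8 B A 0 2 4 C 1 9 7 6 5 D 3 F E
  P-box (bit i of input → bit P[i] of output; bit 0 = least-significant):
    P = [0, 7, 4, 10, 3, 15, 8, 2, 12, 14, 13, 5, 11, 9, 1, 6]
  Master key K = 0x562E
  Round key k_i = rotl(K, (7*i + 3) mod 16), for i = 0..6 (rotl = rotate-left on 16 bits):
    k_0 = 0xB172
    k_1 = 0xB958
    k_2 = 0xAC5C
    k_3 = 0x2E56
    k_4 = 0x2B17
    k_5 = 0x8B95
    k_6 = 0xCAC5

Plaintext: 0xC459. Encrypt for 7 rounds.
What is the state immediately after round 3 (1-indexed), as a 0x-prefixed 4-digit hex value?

0xDF25

s_0 = plaintext = 0xC459
s_1 = Round(s_0, k_0) = 0xF8A1
s_2 = Round(s_1, k_1) = 0x2EBB
s_3 = Round(s_2, k_2) = 0xDF25
s_4 = Round(s_3, k_3) = 0xC462
s_5 = Round(s_4, k_4) = 0x66D1
s_6 = Round(s_5, k_5) = 0x2F7E
s_7 = Round(s_6, k_6) = 0xAC3C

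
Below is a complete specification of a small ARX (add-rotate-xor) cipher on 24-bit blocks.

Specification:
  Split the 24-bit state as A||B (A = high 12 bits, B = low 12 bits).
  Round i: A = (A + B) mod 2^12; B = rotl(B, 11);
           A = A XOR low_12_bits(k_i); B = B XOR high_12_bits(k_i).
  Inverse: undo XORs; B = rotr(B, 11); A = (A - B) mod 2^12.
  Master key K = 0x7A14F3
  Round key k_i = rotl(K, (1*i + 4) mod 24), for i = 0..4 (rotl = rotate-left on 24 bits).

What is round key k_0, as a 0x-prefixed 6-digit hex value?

0xA14F37

K = 0x7A14F3
k_0 = rotl(K, (1*0+4) mod 24) = rotl(K, 4) = 0xA14F37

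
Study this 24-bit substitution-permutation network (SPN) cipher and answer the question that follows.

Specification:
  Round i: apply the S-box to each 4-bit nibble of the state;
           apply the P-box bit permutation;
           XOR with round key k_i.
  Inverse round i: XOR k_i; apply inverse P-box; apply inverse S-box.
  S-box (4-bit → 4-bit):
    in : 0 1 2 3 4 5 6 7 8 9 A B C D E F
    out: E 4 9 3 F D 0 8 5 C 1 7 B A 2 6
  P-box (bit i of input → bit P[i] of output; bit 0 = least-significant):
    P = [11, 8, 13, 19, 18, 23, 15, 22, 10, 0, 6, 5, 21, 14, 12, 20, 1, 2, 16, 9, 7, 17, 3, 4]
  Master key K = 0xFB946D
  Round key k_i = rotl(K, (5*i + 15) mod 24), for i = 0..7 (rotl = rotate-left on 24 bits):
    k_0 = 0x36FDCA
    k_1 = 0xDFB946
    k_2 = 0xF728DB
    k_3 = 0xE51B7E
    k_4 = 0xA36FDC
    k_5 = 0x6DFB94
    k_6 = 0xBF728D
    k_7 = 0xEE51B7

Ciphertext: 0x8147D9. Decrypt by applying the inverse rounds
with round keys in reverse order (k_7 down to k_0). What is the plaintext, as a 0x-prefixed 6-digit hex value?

s_0 = ciphertext = 0x8147D9
s_1 = InvRound(s_0, k_7) = 0xF48527
s_2 = InvRound(s_1, k_6) = 0xB5F290
s_3 = InvRound(s_2, k_5) = 0x6E76DC
s_4 = InvRound(s_3, k_4) = 0x6116CC
s_5 = InvRound(s_4, k_3) = 0x2A6233
s_6 = InvRound(s_5, k_2) = 0x89D9C2
s_7 = InvRound(s_6, k_1) = 0x3ED621
s_8 = InvRound(s_7, k_0) = 0x826064

0x826064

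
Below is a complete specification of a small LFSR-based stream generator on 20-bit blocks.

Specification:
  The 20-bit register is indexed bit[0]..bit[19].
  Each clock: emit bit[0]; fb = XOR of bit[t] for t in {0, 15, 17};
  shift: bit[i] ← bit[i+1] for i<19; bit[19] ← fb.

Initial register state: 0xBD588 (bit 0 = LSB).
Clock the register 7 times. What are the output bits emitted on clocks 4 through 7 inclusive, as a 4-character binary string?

reg_0 = 0xBD588
clock 1: out=0, reg = 0x5EAC4
clock 2: out=0, reg = 0xAF562
clock 3: out=0, reg = 0x57AB1
clock 4: out=1, reg = 0xABD58
clock 5: out=0, reg = 0x55EAC
clock 6: out=0, reg = 0x2AF56
clock 7: out=0, reg = 0x157AB

1000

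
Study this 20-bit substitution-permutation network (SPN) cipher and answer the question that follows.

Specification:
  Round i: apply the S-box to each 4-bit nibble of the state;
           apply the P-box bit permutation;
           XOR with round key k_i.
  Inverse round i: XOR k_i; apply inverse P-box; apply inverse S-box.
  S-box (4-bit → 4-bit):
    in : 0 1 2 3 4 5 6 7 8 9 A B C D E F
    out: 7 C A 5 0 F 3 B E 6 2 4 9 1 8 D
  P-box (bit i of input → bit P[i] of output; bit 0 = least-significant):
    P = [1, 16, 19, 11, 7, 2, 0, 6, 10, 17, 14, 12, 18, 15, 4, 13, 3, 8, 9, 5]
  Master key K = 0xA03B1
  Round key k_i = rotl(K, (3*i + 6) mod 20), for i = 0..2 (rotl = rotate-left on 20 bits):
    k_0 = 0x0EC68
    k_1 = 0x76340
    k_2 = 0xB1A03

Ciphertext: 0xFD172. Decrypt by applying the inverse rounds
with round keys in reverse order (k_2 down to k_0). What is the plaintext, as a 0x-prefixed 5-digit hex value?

0x6DC89

s_0 = ciphertext = 0xFD172
s_1 = InvRound(s_0, k_2) = 0x80B1E
s_2 = InvRound(s_1, k_1) = 0xDF925
s_3 = InvRound(s_2, k_0) = 0x6DC89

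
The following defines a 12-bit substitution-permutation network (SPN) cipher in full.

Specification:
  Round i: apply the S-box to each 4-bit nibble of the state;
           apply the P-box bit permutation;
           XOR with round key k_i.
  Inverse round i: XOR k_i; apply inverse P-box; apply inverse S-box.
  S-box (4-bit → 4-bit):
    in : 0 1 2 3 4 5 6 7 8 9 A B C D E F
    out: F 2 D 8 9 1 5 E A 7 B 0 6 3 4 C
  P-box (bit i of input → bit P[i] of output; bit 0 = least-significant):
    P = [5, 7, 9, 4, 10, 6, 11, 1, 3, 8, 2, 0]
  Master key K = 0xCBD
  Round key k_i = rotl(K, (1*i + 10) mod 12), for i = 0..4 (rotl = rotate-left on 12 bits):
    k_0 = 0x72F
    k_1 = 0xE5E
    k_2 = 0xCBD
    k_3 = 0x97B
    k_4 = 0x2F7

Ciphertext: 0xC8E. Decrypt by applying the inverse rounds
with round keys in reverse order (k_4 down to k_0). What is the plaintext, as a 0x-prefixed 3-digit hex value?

0xEC2

s_0 = ciphertext = 0xC8E
s_1 = InvRound(s_0, k_4) = 0x492
s_2 = InvRound(s_1, k_3) = 0xA9D
s_3 = InvRound(s_2, k_2) = 0xB56
s_4 = InvRound(s_3, k_1) = 0xD5B
s_5 = InvRound(s_4, k_0) = 0xEC2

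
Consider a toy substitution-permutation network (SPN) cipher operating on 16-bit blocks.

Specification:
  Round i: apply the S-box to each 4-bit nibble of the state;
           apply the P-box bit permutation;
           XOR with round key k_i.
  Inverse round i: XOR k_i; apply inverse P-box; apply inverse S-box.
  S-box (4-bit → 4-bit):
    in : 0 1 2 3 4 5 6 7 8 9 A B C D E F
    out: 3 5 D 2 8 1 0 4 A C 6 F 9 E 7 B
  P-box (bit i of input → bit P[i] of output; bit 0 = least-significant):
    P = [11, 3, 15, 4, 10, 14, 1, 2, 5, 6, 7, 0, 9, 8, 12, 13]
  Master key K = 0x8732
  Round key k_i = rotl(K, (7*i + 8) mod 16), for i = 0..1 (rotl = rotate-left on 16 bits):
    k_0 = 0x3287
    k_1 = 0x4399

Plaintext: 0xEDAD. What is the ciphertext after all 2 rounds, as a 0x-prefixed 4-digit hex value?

s_0 = plaintext = 0xEDAD
s_1 = Round(s_0, k_0) = 0xE15C
s_2 = Round(s_1, k_1) = 0x5C29

0x5C29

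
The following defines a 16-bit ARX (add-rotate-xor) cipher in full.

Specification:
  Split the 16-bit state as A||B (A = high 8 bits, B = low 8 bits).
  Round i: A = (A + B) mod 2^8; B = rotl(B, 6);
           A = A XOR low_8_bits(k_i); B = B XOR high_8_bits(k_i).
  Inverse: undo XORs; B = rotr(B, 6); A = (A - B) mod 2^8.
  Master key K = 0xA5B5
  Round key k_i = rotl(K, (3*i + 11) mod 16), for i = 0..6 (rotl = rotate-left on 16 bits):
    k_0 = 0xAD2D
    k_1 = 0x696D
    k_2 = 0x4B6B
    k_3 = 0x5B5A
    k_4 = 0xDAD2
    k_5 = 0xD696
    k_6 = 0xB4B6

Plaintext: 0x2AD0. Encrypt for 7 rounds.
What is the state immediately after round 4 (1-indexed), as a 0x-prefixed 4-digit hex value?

0x9579

s_0 = plaintext = 0x2AD0
s_1 = Round(s_0, k_0) = 0xD799
s_2 = Round(s_1, k_1) = 0x1D0F
s_3 = Round(s_2, k_2) = 0x4788
s_4 = Round(s_3, k_3) = 0x9579
s_5 = Round(s_4, k_4) = 0xDC84
s_6 = Round(s_5, k_5) = 0xF6F7
s_7 = Round(s_6, k_6) = 0x5B49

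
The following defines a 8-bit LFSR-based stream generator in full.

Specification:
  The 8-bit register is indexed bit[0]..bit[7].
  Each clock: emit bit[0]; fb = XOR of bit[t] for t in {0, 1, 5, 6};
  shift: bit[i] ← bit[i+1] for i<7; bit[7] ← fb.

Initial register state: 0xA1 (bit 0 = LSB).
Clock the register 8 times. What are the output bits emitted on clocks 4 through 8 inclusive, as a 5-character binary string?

reg_0 = 0xA1
clock 1: out=1, reg = 0x50
clock 2: out=0, reg = 0xA8
clock 3: out=0, reg = 0xD4
clock 4: out=0, reg = 0xEA
clock 5: out=0, reg = 0xF5
clock 6: out=1, reg = 0xFA
clock 7: out=0, reg = 0xFD
clock 8: out=1, reg = 0xFE

00101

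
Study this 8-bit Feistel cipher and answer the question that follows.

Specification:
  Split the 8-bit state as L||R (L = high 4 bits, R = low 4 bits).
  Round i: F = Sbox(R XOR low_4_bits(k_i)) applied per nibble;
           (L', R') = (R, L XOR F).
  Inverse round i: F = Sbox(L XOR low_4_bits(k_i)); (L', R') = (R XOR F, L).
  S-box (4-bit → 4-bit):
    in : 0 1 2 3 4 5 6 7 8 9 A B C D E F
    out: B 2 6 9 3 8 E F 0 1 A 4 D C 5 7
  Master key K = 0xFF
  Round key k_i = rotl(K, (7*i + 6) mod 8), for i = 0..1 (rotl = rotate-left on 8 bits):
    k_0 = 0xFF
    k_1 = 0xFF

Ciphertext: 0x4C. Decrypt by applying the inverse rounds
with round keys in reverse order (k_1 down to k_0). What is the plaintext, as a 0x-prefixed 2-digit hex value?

0xB8

s_0 = ciphertext = 0x4C
s_1 = InvRound(s_0, k_1) = 0x84
s_2 = InvRound(s_1, k_0) = 0xB8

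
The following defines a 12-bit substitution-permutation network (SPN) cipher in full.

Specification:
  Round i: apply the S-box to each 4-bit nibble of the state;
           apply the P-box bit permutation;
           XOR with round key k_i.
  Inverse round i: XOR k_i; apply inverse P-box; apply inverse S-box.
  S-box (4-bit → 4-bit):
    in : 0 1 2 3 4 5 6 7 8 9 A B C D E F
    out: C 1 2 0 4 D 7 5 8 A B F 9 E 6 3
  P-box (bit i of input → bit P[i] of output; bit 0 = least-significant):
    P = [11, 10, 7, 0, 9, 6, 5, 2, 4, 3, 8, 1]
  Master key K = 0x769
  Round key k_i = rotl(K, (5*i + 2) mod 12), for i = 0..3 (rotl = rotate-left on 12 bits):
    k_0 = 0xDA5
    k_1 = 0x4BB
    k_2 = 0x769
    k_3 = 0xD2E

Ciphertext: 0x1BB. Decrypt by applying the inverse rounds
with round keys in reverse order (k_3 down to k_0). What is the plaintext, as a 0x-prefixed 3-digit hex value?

0xA0F

s_0 = ciphertext = 0x1BB
s_1 = InvRound(s_0, k_3) = 0x18B
s_2 = InvRound(s_1, k_2) = 0x86E
s_3 = InvRound(s_2, k_1) = 0x19B
s_4 = InvRound(s_3, k_0) = 0xA0F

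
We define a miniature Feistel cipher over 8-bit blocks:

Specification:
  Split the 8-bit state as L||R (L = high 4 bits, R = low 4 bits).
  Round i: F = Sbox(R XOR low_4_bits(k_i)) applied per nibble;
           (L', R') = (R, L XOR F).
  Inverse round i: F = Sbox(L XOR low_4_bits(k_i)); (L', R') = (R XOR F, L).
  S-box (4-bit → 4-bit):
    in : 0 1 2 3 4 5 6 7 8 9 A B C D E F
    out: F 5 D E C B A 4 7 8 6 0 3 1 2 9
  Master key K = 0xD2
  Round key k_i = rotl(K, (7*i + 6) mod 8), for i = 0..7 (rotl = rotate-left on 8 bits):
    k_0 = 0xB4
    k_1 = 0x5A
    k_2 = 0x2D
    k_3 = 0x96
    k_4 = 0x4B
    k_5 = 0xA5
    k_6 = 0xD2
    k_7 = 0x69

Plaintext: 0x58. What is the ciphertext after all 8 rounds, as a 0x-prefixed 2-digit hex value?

0x35

s_0 = plaintext = 0x58
s_1 = Round(s_0, k_0) = 0x86
s_2 = Round(s_1, k_1) = 0x6B
s_3 = Round(s_2, k_2) = 0xBC
s_4 = Round(s_3, k_3) = 0xCD
s_5 = Round(s_4, k_4) = 0xD6
s_6 = Round(s_5, k_5) = 0x63
s_7 = Round(s_6, k_6) = 0x33
s_8 = Round(s_7, k_7) = 0x35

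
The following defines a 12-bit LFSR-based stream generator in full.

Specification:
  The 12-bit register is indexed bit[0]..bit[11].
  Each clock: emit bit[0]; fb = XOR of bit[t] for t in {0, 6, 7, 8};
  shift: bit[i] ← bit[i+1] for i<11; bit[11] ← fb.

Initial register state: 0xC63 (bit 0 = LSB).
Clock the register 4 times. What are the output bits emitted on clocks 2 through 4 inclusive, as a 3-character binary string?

reg_0 = 0xC63
clock 1: out=1, reg = 0x631
clock 2: out=1, reg = 0xB18
clock 3: out=0, reg = 0xD8C
clock 4: out=0, reg = 0x6C6

100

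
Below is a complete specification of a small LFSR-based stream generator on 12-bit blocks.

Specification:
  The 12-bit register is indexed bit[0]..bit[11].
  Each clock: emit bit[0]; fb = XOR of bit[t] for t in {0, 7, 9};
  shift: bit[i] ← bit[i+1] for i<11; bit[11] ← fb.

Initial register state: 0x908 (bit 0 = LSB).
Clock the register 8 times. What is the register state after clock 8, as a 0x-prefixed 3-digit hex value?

0xAE9

reg_0 = 0x908
clock 1: out=0, reg = 0x484
clock 2: out=0, reg = 0xA42
clock 3: out=0, reg = 0xD21
clock 4: out=1, reg = 0xE90
clock 5: out=0, reg = 0x748
clock 6: out=0, reg = 0xBA4
clock 7: out=0, reg = 0x5D2
clock 8: out=0, reg = 0xAE9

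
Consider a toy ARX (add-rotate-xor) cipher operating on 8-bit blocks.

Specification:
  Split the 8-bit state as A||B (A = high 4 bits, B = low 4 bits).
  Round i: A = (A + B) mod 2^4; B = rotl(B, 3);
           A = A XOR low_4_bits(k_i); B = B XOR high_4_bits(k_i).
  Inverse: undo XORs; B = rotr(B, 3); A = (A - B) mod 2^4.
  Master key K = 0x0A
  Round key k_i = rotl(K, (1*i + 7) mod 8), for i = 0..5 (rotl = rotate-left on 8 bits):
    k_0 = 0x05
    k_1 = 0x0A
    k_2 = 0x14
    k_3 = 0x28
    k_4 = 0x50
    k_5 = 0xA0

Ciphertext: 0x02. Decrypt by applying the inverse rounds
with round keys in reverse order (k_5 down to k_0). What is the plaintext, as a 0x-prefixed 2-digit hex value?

0xC2

s_0 = ciphertext = 0x02
s_1 = InvRound(s_0, k_5) = 0xF1
s_2 = InvRound(s_1, k_4) = 0x78
s_3 = InvRound(s_2, k_3) = 0xA5
s_4 = InvRound(s_3, k_2) = 0x68
s_5 = InvRound(s_4, k_1) = 0xB1
s_6 = InvRound(s_5, k_0) = 0xC2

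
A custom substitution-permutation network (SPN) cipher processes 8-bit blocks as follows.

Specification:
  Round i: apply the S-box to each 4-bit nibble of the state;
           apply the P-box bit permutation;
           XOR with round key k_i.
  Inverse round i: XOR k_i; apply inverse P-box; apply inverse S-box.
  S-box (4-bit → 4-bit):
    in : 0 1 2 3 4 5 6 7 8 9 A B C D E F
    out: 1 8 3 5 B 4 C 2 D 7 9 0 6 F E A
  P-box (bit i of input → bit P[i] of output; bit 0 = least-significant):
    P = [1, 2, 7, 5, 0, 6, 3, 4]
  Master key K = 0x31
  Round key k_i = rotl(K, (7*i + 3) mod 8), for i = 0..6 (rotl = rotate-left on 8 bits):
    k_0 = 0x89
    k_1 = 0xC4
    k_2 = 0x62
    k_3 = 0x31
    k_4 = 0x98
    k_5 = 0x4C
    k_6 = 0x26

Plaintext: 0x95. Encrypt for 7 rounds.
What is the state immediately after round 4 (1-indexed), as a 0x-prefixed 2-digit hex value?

s_0 = plaintext = 0x95
s_1 = Round(s_0, k_0) = 0x40
s_2 = Round(s_1, k_1) = 0x97
s_3 = Round(s_2, k_2) = 0x2F
s_4 = Round(s_3, k_3) = 0x54
s_5 = Round(s_4, k_4) = 0xB6
s_6 = Round(s_5, k_5) = 0xEC
s_7 = Round(s_6, k_6) = 0xFA

0x54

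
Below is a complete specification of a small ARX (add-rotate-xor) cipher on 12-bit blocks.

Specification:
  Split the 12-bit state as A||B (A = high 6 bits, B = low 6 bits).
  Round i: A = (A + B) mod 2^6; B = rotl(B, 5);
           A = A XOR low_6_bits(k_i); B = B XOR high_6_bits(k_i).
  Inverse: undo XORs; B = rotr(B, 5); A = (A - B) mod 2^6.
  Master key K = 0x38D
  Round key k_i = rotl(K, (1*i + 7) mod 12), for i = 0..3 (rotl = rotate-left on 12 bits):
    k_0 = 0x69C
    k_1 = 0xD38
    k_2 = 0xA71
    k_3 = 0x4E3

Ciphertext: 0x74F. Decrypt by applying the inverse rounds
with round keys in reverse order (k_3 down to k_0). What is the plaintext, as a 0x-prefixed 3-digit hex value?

s_0 = ciphertext = 0x74F
s_1 = InvRound(s_0, k_3) = 0x1B8
s_2 = InvRound(s_1, k_2) = 0x562
s_3 = InvRound(s_2, k_1) = 0x06C
s_4 = InvRound(s_3, k_0) = 0xC2D

0xC2D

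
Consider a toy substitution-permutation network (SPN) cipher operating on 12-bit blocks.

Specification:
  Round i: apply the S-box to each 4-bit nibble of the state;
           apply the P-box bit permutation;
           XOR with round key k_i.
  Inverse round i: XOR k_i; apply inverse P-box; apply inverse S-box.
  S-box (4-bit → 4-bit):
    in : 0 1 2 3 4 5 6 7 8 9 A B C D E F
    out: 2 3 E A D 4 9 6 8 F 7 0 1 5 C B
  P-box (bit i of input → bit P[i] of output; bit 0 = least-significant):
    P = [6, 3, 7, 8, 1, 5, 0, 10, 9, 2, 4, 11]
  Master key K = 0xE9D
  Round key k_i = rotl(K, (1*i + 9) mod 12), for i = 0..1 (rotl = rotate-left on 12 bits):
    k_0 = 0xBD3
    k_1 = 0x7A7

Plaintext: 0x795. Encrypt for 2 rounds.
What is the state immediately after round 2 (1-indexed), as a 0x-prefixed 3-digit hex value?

s_0 = plaintext = 0x795
s_1 = Round(s_0, k_0) = 0xF64
s_2 = Round(s_1, k_1) = 0x861

0x861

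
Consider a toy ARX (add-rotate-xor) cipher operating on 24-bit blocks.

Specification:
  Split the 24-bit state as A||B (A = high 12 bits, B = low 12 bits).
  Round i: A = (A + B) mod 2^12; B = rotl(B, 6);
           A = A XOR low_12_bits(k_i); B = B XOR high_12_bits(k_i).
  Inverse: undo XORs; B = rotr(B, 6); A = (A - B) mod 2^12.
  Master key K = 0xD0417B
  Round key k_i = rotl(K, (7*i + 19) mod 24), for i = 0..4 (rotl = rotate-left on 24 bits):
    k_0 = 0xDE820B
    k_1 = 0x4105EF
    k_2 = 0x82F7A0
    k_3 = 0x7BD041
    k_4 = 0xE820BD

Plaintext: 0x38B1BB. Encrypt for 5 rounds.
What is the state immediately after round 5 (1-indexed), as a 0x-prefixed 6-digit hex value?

s_0 = plaintext = 0x38B1BB
s_1 = Round(s_0, k_0) = 0x74D32E
s_2 = Round(s_1, k_1) = 0xF94F9C
s_3 = Round(s_2, k_2) = 0x890F11
s_4 = Round(s_3, k_3) = 0x7E03C1
s_5 = Round(s_4, k_4) = 0xB1CECD

0xB1CECD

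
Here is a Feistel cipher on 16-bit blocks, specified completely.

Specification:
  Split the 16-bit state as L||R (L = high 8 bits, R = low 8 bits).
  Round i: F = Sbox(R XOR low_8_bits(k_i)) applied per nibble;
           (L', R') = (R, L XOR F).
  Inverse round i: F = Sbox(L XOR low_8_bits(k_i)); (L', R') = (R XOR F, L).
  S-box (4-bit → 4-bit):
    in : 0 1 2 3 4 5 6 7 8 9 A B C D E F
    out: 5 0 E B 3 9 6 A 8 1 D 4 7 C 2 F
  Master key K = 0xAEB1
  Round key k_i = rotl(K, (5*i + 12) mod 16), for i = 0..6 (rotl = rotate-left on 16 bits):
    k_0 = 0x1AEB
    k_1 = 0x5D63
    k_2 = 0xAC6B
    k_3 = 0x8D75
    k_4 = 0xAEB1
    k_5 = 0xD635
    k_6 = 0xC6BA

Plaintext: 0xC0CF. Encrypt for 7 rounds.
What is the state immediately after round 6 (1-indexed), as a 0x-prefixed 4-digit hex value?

s_0 = plaintext = 0xC0CF
s_1 = Round(s_0, k_0) = 0xCF23
s_2 = Round(s_1, k_1) = 0x23FA
s_3 = Round(s_2, k_2) = 0xFA33
s_4 = Round(s_3, k_3) = 0x33CC
s_5 = Round(s_4, k_4) = 0xCC9F
s_6 = Round(s_5, k_5) = 0x9F11
s_7 = Round(s_6, k_6) = 0x114B

0x9F11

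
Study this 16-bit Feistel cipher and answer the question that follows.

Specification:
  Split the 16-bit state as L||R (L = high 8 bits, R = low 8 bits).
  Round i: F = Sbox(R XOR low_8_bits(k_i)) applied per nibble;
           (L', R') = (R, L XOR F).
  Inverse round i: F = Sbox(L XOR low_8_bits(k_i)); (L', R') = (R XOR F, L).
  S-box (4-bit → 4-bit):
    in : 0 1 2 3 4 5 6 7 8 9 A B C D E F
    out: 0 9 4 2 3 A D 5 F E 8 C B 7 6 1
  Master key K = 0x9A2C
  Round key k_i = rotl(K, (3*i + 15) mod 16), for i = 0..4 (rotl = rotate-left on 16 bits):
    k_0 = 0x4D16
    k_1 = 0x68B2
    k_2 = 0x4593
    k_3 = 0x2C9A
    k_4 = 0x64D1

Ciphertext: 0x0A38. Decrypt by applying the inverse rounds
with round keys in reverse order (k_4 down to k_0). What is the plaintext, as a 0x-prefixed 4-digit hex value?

0xD499

s_0 = ciphertext = 0x0A38
s_1 = InvRound(s_0, k_4) = 0x440A
s_2 = InvRound(s_1, k_3) = 0x7C44
s_3 = InvRound(s_2, k_2) = 0x257C
s_4 = InvRound(s_3, k_1) = 0x9925
s_5 = InvRound(s_4, k_0) = 0xD499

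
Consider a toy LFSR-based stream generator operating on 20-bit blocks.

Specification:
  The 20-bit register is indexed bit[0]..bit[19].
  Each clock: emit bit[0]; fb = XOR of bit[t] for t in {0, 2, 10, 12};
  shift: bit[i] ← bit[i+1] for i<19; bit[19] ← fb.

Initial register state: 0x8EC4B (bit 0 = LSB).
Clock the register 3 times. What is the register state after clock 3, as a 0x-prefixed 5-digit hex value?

reg_0 = 0x8EC4B
clock 1: out=1, reg = 0x47625
clock 2: out=1, reg = 0x23B12
clock 3: out=0, reg = 0x91D89

0x91D89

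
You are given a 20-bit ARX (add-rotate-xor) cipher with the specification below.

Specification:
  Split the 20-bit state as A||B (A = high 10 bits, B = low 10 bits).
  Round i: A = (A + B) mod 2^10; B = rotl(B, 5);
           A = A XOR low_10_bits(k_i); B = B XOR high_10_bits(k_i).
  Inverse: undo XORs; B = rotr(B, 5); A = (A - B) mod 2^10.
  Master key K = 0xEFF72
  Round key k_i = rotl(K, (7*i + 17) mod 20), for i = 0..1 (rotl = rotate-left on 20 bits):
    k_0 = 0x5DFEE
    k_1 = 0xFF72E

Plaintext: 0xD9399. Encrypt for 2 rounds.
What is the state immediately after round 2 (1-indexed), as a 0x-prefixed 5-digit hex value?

0x1C28F

s_0 = plaintext = 0xD9399
s_1 = Round(s_0, k_0) = 0x44E4B
s_2 = Round(s_1, k_1) = 0x1C28F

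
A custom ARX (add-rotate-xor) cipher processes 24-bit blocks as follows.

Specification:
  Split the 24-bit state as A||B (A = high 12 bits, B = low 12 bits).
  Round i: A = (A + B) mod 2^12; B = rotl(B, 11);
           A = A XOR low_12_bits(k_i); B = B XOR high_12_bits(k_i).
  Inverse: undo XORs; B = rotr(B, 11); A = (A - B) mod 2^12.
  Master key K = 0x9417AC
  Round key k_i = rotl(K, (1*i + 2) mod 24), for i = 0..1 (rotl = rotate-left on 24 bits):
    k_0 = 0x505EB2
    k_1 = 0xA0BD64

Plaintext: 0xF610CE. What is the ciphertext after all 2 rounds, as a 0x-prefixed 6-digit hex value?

0xE9B8BA

s_0 = plaintext = 0xF610CE
s_1 = Round(s_0, k_0) = 0xE9D562
s_2 = Round(s_1, k_1) = 0xE9B8BA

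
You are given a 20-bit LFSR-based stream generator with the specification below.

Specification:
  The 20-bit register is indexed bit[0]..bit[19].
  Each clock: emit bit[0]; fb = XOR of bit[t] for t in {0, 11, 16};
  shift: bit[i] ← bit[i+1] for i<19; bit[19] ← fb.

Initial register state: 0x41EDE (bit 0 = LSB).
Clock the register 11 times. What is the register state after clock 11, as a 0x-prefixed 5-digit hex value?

reg_0 = 0x41EDE
clock 1: out=0, reg = 0xA0F6F
clock 2: out=1, reg = 0x507B7
clock 3: out=1, reg = 0x283DB
clock 4: out=1, reg = 0x941ED
clock 5: out=1, reg = 0x4A0F6
clock 6: out=0, reg = 0x2507B
clock 7: out=1, reg = 0x9283D
clock 8: out=1, reg = 0xC941E
clock 9: out=0, reg = 0x64A0F
clock 10: out=1, reg = 0x32507
clock 11: out=1, reg = 0x19283

0x19283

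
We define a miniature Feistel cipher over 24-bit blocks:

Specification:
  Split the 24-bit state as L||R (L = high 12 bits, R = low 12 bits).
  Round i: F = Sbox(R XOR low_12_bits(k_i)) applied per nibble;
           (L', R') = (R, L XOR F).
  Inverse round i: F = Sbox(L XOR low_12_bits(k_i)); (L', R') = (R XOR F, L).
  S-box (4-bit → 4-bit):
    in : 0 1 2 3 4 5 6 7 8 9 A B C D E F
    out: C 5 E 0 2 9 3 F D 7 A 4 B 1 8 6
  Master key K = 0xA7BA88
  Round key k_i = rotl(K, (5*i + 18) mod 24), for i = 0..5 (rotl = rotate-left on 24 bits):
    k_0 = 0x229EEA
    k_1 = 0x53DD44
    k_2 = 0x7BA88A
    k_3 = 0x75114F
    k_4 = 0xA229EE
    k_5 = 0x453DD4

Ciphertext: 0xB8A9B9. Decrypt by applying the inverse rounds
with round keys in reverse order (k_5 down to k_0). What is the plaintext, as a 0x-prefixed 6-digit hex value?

s_0 = ciphertext = 0xB8A9B9
s_1 = InvRound(s_0, k_5) = 0xA21B8A
s_2 = InvRound(s_1, k_4) = 0xB3CA21
s_3 = InvRound(s_2, k_3) = 0x0D1B3C
s_4 = InvRound(s_3, k_2) = 0x6A80D1
s_5 = InvRound(s_4, k_1) = 0x45A6A8
s_6 = InvRound(s_5, k_0) = 0xCE445A

0xCE445A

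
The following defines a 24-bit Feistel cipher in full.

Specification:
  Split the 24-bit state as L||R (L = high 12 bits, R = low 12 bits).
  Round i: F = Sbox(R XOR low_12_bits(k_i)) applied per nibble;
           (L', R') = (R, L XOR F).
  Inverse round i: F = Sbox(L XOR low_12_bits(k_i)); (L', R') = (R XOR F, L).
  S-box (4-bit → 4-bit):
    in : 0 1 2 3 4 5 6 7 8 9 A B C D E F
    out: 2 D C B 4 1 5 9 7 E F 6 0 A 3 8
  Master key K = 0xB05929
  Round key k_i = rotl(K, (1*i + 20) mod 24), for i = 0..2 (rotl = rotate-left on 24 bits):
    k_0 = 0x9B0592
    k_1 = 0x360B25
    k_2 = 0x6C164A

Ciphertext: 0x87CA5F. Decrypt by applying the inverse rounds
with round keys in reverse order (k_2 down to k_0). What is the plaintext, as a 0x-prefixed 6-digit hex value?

0x4DF474

s_0 = ciphertext = 0x87CA5F
s_1 = InvRound(s_0, k_2) = 0x9EA87C
s_2 = InvRound(s_1, k_1) = 0x4749EA
s_3 = InvRound(s_2, k_0) = 0x4DF474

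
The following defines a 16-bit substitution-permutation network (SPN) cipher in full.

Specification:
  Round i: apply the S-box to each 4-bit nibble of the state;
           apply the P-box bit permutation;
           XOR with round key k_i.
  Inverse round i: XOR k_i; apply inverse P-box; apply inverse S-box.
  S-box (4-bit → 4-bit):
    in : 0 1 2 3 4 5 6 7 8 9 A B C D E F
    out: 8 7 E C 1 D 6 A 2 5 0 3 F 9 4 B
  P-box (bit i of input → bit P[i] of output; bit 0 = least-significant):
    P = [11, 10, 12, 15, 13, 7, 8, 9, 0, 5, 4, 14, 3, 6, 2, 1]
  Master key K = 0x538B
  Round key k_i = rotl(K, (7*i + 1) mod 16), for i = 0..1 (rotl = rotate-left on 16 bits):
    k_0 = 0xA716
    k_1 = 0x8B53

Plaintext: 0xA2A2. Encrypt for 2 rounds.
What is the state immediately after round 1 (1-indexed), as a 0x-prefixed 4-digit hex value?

0x7326

s_0 = plaintext = 0xA2A2
s_1 = Round(s_0, k_0) = 0x7326
s_2 = Round(s_1, k_1) = 0xDC81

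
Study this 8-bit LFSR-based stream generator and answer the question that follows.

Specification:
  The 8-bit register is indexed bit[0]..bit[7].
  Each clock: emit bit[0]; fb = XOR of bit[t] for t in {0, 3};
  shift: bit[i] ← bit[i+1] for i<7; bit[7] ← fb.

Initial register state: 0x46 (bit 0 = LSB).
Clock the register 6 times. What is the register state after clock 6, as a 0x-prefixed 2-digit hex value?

reg_0 = 0x46
clock 1: out=0, reg = 0x23
clock 2: out=1, reg = 0x91
clock 3: out=1, reg = 0xC8
clock 4: out=0, reg = 0xE4
clock 5: out=0, reg = 0x72
clock 6: out=0, reg = 0x39

0x39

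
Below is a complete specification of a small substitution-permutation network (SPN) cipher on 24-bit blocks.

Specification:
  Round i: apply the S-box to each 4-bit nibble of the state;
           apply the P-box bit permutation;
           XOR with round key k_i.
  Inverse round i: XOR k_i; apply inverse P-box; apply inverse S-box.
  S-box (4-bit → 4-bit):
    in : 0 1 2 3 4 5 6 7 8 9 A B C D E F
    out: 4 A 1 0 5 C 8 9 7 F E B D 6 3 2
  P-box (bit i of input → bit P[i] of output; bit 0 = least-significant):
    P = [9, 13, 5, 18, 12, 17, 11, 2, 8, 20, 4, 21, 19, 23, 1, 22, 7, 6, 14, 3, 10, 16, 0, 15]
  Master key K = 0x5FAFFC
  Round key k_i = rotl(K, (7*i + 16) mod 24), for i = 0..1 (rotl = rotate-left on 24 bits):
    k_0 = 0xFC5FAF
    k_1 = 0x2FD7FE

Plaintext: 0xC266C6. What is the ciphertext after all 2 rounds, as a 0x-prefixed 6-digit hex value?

0x62231D

s_0 = plaintext = 0xC266C6
s_1 = Round(s_0, k_0) = 0x98C32A
s_2 = Round(s_1, k_1) = 0x62231D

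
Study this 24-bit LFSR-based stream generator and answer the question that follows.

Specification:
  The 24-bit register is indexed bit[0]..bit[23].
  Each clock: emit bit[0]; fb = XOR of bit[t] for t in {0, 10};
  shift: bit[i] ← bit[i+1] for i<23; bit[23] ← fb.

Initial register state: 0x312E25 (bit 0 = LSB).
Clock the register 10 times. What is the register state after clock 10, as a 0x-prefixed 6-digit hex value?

reg_0 = 0x312E25
clock 1: out=1, reg = 0x189712
clock 2: out=0, reg = 0x8C4B89
clock 3: out=1, reg = 0xC625C4
clock 4: out=0, reg = 0xE312E2
clock 5: out=0, reg = 0x718971
clock 6: out=1, reg = 0xB8C4B8
clock 7: out=0, reg = 0xDC625C
clock 8: out=0, reg = 0x6E312E
clock 9: out=0, reg = 0x371897
clock 10: out=1, reg = 0x9B8C4B

0x9B8C4B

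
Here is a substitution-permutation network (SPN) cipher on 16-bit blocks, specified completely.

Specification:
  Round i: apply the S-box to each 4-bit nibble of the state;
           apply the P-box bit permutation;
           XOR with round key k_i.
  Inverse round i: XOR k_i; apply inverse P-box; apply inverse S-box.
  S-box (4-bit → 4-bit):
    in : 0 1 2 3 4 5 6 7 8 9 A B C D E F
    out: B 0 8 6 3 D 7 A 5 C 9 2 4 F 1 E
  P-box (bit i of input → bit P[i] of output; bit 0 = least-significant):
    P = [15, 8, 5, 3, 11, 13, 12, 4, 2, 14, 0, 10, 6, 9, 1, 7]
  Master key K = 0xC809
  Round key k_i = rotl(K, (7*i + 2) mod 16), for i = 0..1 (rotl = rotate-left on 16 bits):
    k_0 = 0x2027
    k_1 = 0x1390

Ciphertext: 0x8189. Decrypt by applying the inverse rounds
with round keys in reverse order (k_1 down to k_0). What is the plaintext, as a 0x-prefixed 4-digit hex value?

s_0 = ciphertext = 0x8189
s_1 = InvRound(s_0, k_1) = 0xBC9A
s_2 = InvRound(s_1, k_0) = 0x2555

0x2555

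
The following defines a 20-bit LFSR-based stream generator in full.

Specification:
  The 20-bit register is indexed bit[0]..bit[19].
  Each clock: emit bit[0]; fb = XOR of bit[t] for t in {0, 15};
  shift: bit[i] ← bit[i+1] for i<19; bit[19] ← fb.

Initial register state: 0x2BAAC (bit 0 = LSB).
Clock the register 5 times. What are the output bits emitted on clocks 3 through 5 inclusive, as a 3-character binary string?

110

reg_0 = 0x2BAAC
clock 1: out=0, reg = 0x95D56
clock 2: out=0, reg = 0x4AEAB
clock 3: out=1, reg = 0x25755
clock 4: out=1, reg = 0x92BAA
clock 5: out=0, reg = 0x495D5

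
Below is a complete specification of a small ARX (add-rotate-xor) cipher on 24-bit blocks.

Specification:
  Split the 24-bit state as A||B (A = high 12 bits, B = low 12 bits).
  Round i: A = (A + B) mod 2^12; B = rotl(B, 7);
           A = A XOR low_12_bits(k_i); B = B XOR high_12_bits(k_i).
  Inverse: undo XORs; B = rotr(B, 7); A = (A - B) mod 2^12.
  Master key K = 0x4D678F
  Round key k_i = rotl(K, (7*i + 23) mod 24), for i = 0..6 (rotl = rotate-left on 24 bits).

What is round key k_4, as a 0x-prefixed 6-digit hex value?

0x6B3C7A

K = 0x4D678F
k_0 = rotl(K, (7*0+23) mod 24) = rotl(K, 23) = 0xA6B3C7
k_1 = rotl(K, (7*1+23) mod 24) = rotl(K, 6) = 0x59E3D3
k_2 = rotl(K, (7*2+23) mod 24) = rotl(K, 13) = 0xF1E9AC
k_3 = rotl(K, (7*3+23) mod 24) = rotl(K, 20) = 0xF4D678
k_4 = rotl(K, (7*4+23) mod 24) = rotl(K, 3) = 0x6B3C7A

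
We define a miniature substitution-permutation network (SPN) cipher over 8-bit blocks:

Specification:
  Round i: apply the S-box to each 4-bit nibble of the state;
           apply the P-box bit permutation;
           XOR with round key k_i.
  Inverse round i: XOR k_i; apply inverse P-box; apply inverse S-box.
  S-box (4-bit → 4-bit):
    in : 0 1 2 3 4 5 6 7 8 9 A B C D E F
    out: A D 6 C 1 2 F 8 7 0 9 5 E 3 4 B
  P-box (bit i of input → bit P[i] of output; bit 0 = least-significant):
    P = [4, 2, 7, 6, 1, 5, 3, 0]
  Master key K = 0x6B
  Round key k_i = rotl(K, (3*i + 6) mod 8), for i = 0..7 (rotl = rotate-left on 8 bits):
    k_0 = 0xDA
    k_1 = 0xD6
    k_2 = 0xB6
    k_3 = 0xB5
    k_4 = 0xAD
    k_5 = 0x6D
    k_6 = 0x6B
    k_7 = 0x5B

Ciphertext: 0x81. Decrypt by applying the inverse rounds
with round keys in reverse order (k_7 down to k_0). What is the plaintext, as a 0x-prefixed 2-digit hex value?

0x11

s_0 = ciphertext = 0x81
s_1 = InvRound(s_0, k_7) = 0xB1
s_2 = InvRound(s_1, k_6) = 0xB1
s_3 = InvRound(s_2, k_5) = 0xE6
s_4 = InvRound(s_3, k_4) = 0x17
s_5 = InvRound(s_4, k_3) = 0xDE
s_6 = InvRound(s_5, k_2) = 0x27
s_7 = InvRound(s_6, k_1) = 0x01
s_8 = InvRound(s_7, k_0) = 0x11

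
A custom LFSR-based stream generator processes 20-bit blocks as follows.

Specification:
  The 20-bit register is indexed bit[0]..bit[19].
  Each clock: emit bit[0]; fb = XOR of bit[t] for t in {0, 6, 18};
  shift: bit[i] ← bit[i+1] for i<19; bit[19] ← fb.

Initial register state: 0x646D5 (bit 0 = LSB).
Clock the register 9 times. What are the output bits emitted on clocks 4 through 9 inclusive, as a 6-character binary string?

reg_0 = 0x646D5
clock 1: out=1, reg = 0xB236A
clock 2: out=0, reg = 0xD91B5
clock 3: out=1, reg = 0x6C8DA
clock 4: out=0, reg = 0x3646D
clock 5: out=1, reg = 0x1B236
clock 6: out=0, reg = 0x0D91B
clock 7: out=1, reg = 0x86C8D
clock 8: out=1, reg = 0xC3646
clock 9: out=0, reg = 0x61B23

010110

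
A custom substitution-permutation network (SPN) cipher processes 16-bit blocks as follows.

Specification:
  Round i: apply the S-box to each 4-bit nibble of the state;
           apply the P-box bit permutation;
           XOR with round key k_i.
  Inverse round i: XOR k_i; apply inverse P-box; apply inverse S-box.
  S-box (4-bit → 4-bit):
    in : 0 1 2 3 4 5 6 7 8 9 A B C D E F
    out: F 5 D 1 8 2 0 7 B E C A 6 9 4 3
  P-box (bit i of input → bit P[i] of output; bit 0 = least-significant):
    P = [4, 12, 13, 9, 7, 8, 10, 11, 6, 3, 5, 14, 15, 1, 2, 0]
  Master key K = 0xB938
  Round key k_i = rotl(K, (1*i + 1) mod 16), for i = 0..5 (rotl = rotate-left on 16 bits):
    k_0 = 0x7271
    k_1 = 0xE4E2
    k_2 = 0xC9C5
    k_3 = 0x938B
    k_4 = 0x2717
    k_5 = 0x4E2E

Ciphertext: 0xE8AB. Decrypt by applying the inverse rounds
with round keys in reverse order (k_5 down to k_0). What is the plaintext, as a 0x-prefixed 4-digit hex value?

s_0 = ciphertext = 0xE8AB
s_1 = InvRound(s_0, k_5) = 0x261A
s_2 = InvRound(s_1, k_4) = 0xA556
s_3 = InvRound(s_2, k_3) = 0xAF10
s_4 = InvRound(s_3, k_2) = 0xAD12
s_5 = InvRound(s_4, k_1) = 0x6283
s_6 = InvRound(s_5, k_0) = 0x513F

0x513F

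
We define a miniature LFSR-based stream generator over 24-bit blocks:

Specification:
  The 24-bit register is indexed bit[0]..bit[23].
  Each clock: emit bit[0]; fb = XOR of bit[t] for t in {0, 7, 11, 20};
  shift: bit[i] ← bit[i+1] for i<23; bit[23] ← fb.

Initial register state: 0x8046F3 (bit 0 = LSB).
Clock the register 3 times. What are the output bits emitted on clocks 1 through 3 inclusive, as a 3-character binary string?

reg_0 = 0x8046F3
clock 1: out=1, reg = 0x402379
clock 2: out=1, reg = 0xA011BC
clock 3: out=0, reg = 0xD008DE

110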